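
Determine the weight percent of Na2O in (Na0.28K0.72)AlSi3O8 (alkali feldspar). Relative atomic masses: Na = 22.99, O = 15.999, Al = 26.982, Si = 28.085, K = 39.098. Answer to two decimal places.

3.17 wt%

Molar mass of (Na0.28K0.72)AlSi3O8 = 0.28×22.99 + 0.72×39.098 + 1×26.982 + 3×28.085 + 8×15.999 = 273.817 g/mol.
Each formula unit contains 0.28 Na, equivalent to 0.28/2 = 0.1400 mol Na2O.
M(Na2O) = 2×22.99 + 1×15.999 = 61.979 g/mol.
Mass of Na2O per formula unit = 0.1400 × 61.979 = 8.677 g.
Na2O wt% = 8.677 / 273.817 × 100 = 3.17%.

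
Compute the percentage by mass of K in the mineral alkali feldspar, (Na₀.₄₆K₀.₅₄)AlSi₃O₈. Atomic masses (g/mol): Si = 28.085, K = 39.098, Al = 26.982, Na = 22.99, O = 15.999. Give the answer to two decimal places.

M((Na₀.₄₆K₀.₅₄)AlSi₃O₈) = 270.917 g/mol.
K contributes 0.54 × 39.098 = 21.113 g per mole.
21.113/270.917 = 0.0779 → 7.79%.

7.79 mass %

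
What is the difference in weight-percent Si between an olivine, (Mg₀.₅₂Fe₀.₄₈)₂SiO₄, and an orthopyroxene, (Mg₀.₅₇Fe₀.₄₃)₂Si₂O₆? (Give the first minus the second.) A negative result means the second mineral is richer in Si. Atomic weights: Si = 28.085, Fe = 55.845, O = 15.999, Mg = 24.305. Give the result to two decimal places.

Si in (Mg₀.₅₂Fe₀.₄₈)₂SiO₄: molar mass 170.969 g/mol; 1×28.085 = 28.085 g → 16.43 wt%.
Si in (Mg₀.₅₇Fe₀.₄₃)₂Si₂O₆: molar mass 227.898 g/mol; 2×28.085 = 56.170 g → 24.65 wt%.
Difference = 16.43 − 24.65 = -8.22 percentage points.

-8.22 percentage points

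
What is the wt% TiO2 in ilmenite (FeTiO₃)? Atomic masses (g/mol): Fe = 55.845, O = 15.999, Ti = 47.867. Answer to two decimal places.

M(FeTiO₃) = 151.709 g/mol; M(TiO2) = 79.865 g/mol.
Moles TiO2 per formula unit = 1 Ti ÷ 1 = 1.0000.
TiO2 fraction = (1.0000 × 79.865) / 151.709 = 79.865/151.709 = 0.5264.

52.64 wt%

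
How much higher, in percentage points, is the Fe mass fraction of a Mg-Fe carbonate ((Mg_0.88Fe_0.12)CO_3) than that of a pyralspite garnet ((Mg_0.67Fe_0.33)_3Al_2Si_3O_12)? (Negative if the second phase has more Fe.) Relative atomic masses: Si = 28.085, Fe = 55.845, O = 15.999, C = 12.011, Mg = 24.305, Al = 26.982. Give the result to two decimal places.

First mineral: 6.701 g Fe in 88.098 g formula = 7.61 wt% Fe.
Second mineral: 55.287 g Fe in 434.347 g formula = 12.73 wt% Fe.
7.61% − 12.73% gives a difference of -5.12 percentage points.

-5.12 percentage points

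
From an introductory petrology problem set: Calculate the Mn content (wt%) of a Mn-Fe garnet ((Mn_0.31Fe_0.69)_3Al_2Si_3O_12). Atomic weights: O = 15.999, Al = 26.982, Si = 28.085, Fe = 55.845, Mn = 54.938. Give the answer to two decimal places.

10.28 wt%

Molar mass of (Mn_0.31Fe_0.69)_3Al_2Si_3O_12: 0.93*54.938 + 2.07*55.845 + 2*26.982 + 3*28.085 + 12*15.999 = 496.898 g/mol.
Mass of Mn per formula unit: 0.93 × 54.938 = 51.092 g.
Weight fraction Mn = 51.092 / 496.898 = 0.1028.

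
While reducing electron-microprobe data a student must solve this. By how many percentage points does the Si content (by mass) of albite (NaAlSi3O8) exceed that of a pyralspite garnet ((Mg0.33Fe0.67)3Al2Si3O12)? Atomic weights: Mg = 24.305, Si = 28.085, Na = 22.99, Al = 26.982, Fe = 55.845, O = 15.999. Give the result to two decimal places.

14.07 percentage points

Si in NaAlSi3O8: molar mass 262.219 g/mol; 3×28.085 = 84.255 g → 32.13 wt%.
Si in (Mg0.33Fe0.67)3Al2Si3O12: molar mass 466.517 g/mol; 3×28.085 = 84.255 g → 18.06 wt%.
Difference = 32.13 − 18.06 = 14.07 percentage points.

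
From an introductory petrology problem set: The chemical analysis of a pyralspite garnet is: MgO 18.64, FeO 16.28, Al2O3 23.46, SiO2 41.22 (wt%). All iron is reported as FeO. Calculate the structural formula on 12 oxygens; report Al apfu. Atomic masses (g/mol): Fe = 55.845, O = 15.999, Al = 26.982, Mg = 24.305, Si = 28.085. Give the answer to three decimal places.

2.007 Al apfu

MgO (M=40.304): mol = 0.46249; Mg = 0.46249, O = 0.46249.
FeO (M=71.844): mol = 0.22660; Fe = 0.22660, O = 0.22660.
Al2O3 (M=101.961): mol = 0.23009; Al = 0.46018, O = 0.69027.
SiO2 (M=60.083): mol = 0.68605; Si = 0.68605, O = 1.37210.
ΣO = 2.75146; factor = 12/ΣO = 4.36132.
Al apfu = 0.46018 × 4.36132 = 2.007.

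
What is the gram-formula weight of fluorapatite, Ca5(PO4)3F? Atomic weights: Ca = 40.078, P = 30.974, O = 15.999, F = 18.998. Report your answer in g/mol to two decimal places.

The formula mass is the sum 5*40.078 + 3*30.974 + 12*15.999 + 1*18.998.

504.30 g/mol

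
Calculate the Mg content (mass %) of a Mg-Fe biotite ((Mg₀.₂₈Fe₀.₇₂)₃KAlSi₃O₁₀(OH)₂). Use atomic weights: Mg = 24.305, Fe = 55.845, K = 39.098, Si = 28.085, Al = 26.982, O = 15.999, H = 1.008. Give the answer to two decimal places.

Molar mass of (Mg₀.₂₈Fe₀.₇₂)₃KAlSi₃O₁₀(OH)₂: 0.84·24.305 + 2.16·55.845 + 1·39.098 + 1·26.982 + 3·28.085 + 12·15.999 + 2·1.008 = 485.380 g/mol.
Mass of Mg per formula unit: 0.84 × 24.305 = 20.416 g.
Weight fraction Mg = 20.416 / 485.380 = 0.0421.

4.21 mass %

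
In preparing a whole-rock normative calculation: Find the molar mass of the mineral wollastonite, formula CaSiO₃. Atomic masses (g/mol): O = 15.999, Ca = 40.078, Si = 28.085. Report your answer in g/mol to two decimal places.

116.16 g/mol

M = 1*40.078 + 1*28.085 + 3*15.999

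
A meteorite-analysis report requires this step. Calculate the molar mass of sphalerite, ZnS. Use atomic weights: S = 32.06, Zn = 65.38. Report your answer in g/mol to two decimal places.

Zn: 1 × 65.38 = 65.3800
S: 1 × 32.06 = 32.0600
Summing the contributions gives the formula mass.

97.44 g/mol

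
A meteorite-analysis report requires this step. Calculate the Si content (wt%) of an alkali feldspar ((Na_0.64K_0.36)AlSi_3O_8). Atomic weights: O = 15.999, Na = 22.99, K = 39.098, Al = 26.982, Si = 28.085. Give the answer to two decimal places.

31.44 wt%

Formula mass = 0.64*22.99 + 0.36*39.098 + 1*26.982 + 3*28.085 + 8*15.999 = 268.018 g/mol, of which 84.255 g is Si.
So Si makes up 84.255/268.018 = 0.3144 of the mass, i.e. 31.44%.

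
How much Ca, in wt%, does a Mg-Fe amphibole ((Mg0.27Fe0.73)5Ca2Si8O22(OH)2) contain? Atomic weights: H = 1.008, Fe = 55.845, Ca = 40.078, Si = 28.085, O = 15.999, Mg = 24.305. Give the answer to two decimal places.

Formula mass = 1.35·24.305 + 3.65·55.845 + 2·40.078 + 8·28.085 + 24·15.999 + 2·1.008 = 927.474 g/mol, of which 80.156 g is Ca.
So Ca makes up 80.156/927.474 = 0.0864 of the mass, i.e. 8.64%.

8.64 wt%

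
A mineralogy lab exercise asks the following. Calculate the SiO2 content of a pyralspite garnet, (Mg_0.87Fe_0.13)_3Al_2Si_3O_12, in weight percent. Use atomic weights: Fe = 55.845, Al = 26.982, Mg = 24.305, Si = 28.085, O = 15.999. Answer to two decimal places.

Molar mass of (Mg_0.87Fe_0.13)_3Al_2Si_3O_12 = 2.61*24.305 + 0.39*55.845 + 2*26.982 + 3*28.085 + 12*15.999 = 415.423 g/mol.
Each formula unit contains 3 Si, equivalent to 3/1 = 3.0000 mol SiO2.
M(SiO2) = 1×28.085 + 2×15.999 = 60.083 g/mol.
Mass of SiO2 per formula unit = 3.0000 × 60.083 = 180.249 g.
SiO2 wt% = 180.249 / 415.423 × 100 = 43.39%.

43.39 wt%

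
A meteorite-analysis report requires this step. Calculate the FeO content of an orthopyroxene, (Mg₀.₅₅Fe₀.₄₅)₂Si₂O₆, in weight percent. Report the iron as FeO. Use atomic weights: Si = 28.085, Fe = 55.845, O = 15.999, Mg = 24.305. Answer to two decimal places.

Molar mass of (Mg₀.₅₅Fe₀.₄₅)₂Si₂O₆ = 1.10×24.305 + 0.90×55.845 + 2×28.085 + 6×15.999 = 229.160 g/mol.
Each formula unit contains 0.90 Fe, equivalent to 0.90/1 = 0.9000 mol FeO.
M(FeO) = 1×55.845 + 1×15.999 = 71.844 g/mol.
Mass of FeO per formula unit = 0.9000 × 71.844 = 64.660 g.
FeO wt% = 64.660 / 229.160 × 100 = 28.22%.

28.22 wt%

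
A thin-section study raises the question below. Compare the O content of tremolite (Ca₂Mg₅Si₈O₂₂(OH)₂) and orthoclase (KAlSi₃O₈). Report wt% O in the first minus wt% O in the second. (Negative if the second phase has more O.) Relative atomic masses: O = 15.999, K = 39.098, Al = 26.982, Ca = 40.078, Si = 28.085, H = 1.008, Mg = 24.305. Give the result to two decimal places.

M(Ca₂Mg₅Si₈O₂₂(OH)₂) = 812.353 g/mol, so wt% O = 383.976/812.353 × 100 = 47.27%.
M(KAlSi₃O₈) = 278.327 g/mol, so wt% O = 127.992/278.327 × 100 = 45.99%.
47.27 − 45.99 = 1.28 pp.

1.28 percentage points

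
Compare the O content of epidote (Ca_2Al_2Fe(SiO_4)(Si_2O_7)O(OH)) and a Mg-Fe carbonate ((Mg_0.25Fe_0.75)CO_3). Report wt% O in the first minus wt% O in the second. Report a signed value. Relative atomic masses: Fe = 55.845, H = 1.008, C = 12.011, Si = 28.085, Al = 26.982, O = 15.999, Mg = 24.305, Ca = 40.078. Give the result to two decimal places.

-1.41 percentage points

First mineral: 207.987 g O in 483.215 g formula = 43.04 wt% O.
Second mineral: 47.997 g O in 107.968 g formula = 44.45 wt% O.
43.04% − 44.45% gives a difference of -1.41 percentage points.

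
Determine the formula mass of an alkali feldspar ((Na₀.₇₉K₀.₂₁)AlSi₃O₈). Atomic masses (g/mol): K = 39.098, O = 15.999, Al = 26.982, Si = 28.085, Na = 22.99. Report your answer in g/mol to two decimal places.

The formula mass is the sum 0.79*22.99 + 0.21*39.098 + 1*26.982 + 3*28.085 + 8*15.999.

265.60 g/mol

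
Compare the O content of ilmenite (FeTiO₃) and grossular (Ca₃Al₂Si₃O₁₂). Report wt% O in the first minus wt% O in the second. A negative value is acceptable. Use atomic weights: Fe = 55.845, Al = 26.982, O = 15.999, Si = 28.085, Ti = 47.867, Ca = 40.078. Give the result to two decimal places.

-10.98 percentage points

M(FeTiO₃) = 151.709 g/mol, so wt% O = 47.997/151.709 × 100 = 31.64%.
M(Ca₃Al₂Si₃O₁₂) = 450.441 g/mol, so wt% O = 191.988/450.441 × 100 = 42.62%.
31.64 − 42.62 = -10.98 pp.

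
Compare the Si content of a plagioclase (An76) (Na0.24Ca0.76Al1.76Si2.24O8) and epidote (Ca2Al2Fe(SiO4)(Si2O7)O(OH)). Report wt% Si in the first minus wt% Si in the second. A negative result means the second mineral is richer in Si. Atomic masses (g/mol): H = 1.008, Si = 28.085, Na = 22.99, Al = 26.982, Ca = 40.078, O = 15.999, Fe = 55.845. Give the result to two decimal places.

5.49 percentage points

First mineral: 62.910 g Si in 274.368 g formula = 22.93 wt% Si.
Second mineral: 84.255 g Si in 483.215 g formula = 17.44 wt% Si.
22.93% − 17.44% gives a difference of 5.49 percentage points.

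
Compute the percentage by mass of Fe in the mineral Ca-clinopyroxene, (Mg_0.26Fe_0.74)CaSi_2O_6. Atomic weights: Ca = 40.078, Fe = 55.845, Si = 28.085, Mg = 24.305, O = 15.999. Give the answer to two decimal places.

17.23 mass %

Formula mass = 0.26×24.305 + 0.74×55.845 + 1×40.078 + 2×28.085 + 6×15.999 = 239.887 g/mol, of which 41.325 g is Fe.
So Fe makes up 41.325/239.887 = 0.1723 of the mass, i.e. 17.23%.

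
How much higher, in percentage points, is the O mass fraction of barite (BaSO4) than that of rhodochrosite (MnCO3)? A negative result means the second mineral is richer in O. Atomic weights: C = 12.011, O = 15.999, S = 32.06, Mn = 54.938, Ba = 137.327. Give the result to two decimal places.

-14.34 percentage points

O in BaSO4: molar mass 233.383 g/mol; 4×15.999 = 63.996 g → 27.42 wt%.
O in MnCO3: molar mass 114.946 g/mol; 3×15.999 = 47.997 g → 41.76 wt%.
Difference = 27.42 − 41.76 = -14.34 percentage points.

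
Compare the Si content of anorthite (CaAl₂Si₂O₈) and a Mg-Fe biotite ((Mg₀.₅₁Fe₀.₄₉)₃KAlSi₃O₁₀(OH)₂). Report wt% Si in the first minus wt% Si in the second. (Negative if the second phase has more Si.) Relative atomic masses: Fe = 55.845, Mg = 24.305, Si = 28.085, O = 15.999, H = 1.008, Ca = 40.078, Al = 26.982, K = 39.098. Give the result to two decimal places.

Si in CaAl₂Si₂O₈: molar mass 278.204 g/mol; 2×28.085 = 56.170 g → 20.19 wt%.
Si in (Mg₀.₅₁Fe₀.₄₉)₃KAlSi₃O₁₀(OH)₂: molar mass 463.618 g/mol; 3×28.085 = 84.255 g → 18.17 wt%.
Difference = 20.19 − 18.17 = 2.02 percentage points.

2.02 percentage points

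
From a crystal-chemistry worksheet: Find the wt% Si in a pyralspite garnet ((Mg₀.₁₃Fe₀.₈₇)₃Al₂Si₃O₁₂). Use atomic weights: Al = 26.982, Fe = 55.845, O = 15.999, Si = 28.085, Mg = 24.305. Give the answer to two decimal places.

M((Mg₀.₁₃Fe₀.₈₇)₃Al₂Si₃O₁₂) = 485.441 g/mol.
Si contributes 3 × 28.085 = 84.255 g per mole.
84.255/485.441 = 0.1736 → 17.36%.

17.36 mass %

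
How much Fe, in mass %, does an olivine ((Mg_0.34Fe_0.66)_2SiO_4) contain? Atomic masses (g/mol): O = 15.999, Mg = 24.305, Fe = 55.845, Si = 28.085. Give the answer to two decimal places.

Formula mass = 0.68*24.305 + 1.32*55.845 + 1*28.085 + 4*15.999 = 182.324 g/mol, of which 73.715 g is Fe.
So Fe makes up 73.715/182.324 = 0.4043 of the mass, i.e. 40.43%.

40.43 mass %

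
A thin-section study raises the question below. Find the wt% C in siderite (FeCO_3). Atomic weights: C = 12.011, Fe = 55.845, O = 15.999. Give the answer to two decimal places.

10.37 wt%

Molar mass of FeCO_3: 1×55.845 + 1×12.011 + 3×15.999 = 115.853 g/mol.
Mass of C per formula unit: 1 × 12.011 = 12.011 g.
Weight fraction C = 12.011 / 115.853 = 0.1037.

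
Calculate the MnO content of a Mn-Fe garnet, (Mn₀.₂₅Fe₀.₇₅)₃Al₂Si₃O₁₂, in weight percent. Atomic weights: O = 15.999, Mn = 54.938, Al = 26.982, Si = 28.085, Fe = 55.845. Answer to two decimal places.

Molar mass of (Mn₀.₂₅Fe₀.₇₅)₃Al₂Si₃O₁₂ = 0.75×54.938 + 2.25×55.845 + 2×26.982 + 3×28.085 + 12×15.999 = 497.062 g/mol.
Each formula unit contains 0.75 Mn, equivalent to 0.75/1 = 0.7500 mol MnO.
M(MnO) = 1×54.938 + 1×15.999 = 70.937 g/mol.
Mass of MnO per formula unit = 0.7500 × 70.937 = 53.203 g.
MnO wt% = 53.203 / 497.062 × 100 = 10.70%.

10.70 wt%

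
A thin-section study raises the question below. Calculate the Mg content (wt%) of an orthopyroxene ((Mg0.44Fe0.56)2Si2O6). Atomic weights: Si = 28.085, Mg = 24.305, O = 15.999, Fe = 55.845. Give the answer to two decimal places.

Molar mass of (Mg0.44Fe0.56)2Si2O6: 0.88×24.305 + 1.12×55.845 + 2×28.085 + 6×15.999 = 236.099 g/mol.
Mass of Mg per formula unit: 0.88 × 24.305 = 21.388 g.
Weight fraction Mg = 21.388 / 236.099 = 0.0906.

9.06 wt%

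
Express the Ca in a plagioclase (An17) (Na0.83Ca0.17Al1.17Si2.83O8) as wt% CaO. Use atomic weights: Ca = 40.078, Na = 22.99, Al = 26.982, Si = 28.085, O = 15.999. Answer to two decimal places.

3.60 wt%

Formula mass = 264.936 g/mol.
0.17 Ca → 0.1700 mol CaO per formula unit; M(CaO) = 56.077, so CaO mass = 9.533 g.
9.533/264.936 × 100 = 3.60 wt%.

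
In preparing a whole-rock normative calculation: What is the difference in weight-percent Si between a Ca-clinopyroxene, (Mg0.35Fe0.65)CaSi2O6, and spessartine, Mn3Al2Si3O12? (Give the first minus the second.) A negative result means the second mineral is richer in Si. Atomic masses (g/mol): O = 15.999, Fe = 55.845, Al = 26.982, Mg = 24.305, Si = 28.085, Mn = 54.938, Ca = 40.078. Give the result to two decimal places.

6.68 percentage points

M((Mg0.35Fe0.65)CaSi2O6) = 237.048 g/mol, so wt% Si = 56.170/237.048 × 100 = 23.70%.
M(Mn3Al2Si3O12) = 495.021 g/mol, so wt% Si = 84.255/495.021 × 100 = 17.02%.
23.70 − 17.02 = 6.68 pp.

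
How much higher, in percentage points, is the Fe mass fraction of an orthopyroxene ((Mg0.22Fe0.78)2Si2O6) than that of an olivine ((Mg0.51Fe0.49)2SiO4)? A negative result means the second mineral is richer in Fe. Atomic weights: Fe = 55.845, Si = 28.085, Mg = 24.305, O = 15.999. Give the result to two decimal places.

2.96 percentage points

First mineral: 87.118 g Fe in 249.976 g formula = 34.85 wt% Fe.
Second mineral: 54.728 g Fe in 171.600 g formula = 31.89 wt% Fe.
34.85% − 31.89% gives a difference of 2.96 percentage points.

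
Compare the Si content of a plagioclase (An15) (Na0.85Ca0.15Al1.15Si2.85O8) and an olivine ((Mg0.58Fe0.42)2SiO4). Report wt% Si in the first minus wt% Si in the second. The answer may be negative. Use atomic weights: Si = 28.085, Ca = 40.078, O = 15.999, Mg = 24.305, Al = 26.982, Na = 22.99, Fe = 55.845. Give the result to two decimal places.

M(Na0.85Ca0.15Al1.15Si2.85O8) = 264.617 g/mol, so wt% Si = 80.042/264.617 × 100 = 30.25%.
M((Mg0.58Fe0.42)2SiO4) = 167.185 g/mol, so wt% Si = 28.085/167.185 × 100 = 16.80%.
30.25 − 16.80 = 13.45 pp.

13.45 percentage points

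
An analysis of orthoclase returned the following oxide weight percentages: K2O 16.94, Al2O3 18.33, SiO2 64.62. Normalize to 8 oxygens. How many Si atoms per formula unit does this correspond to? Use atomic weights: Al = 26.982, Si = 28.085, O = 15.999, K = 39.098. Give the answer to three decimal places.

2.998 Si apfu

16.94 wt% K2O ÷ 94.195 g/mol = 0.17984 mol, giving 0.35968 K and 0.17984 O.
18.33 wt% Al2O3 ÷ 101.961 g/mol = 0.17977 mol, giving 0.35954 Al and 0.53931 O.
64.62 wt% SiO2 ÷ 60.083 g/mol = 1.07551 mol, giving 1.07551 Si and 2.15102 O.
Oxygen sums to 2.87017; scaling by 8/2.87017 = 2.78729 puts the formula on 8 O.
Si: 1.07551 × 2.78729 = 2.998 atoms per formula unit.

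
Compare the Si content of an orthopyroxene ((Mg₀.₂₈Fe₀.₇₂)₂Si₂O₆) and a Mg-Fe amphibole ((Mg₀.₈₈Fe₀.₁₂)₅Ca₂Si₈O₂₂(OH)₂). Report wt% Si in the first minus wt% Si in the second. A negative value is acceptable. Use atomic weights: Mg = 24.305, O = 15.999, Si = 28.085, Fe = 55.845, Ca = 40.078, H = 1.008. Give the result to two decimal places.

Si in (Mg₀.₂₈Fe₀.₇₂)₂Si₂O₆: molar mass 246.192 g/mol; 2×28.085 = 56.170 g → 22.82 wt%.
Si in (Mg₀.₈₈Fe₀.₁₂)₅Ca₂Si₈O₂₂(OH)₂: molar mass 831.277 g/mol; 8×28.085 = 224.680 g → 27.03 wt%.
Difference = 22.82 − 27.03 = -4.21 percentage points.

-4.21 percentage points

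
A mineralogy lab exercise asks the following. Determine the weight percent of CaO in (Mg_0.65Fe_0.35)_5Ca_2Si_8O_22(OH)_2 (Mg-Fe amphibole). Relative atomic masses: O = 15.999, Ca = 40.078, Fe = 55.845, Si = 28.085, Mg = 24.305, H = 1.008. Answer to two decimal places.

Formula mass = 867.548 g/mol.
2 Ca → 2.0000 mol CaO per formula unit; M(CaO) = 56.077, so CaO mass = 112.154 g.
112.154/867.548 × 100 = 12.93 wt%.

12.93 wt%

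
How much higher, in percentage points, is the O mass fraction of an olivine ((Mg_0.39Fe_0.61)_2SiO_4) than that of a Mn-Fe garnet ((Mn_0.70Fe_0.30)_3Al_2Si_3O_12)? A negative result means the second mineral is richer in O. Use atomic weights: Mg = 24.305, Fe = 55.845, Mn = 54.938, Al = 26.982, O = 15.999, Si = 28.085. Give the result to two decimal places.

-3.00 percentage points

M((Mg_0.39Fe_0.61)_2SiO_4) = 179.170 g/mol, so wt% O = 63.996/179.170 × 100 = 35.72%.
M((Mn_0.70Fe_0.30)_3Al_2Si_3O_12) = 495.837 g/mol, so wt% O = 191.988/495.837 × 100 = 38.72%.
35.72 − 38.72 = -3.00 pp.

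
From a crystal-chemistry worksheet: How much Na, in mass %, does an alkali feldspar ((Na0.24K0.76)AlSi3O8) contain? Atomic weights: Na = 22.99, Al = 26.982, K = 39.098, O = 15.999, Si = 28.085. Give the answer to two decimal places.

Formula mass = 0.24*22.99 + 0.76*39.098 + 1*26.982 + 3*28.085 + 8*15.999 = 274.461 g/mol, of which 5.518 g is Na.
So Na makes up 5.518/274.461 = 0.0201 of the mass, i.e. 2.01%.

2.01 mass %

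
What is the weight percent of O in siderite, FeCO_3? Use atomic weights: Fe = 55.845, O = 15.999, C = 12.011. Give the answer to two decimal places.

41.43 weight percent

Molar mass of FeCO_3: 1*55.845 + 1*12.011 + 3*15.999 = 115.853 g/mol.
Mass of O per formula unit: 3 × 15.999 = 47.997 g.
Weight fraction O = 47.997 / 115.853 = 0.4143.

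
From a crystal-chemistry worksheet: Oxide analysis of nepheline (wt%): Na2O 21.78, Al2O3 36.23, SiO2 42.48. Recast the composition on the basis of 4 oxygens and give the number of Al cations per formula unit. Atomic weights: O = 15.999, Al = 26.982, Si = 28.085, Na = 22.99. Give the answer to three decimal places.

Na2O: 21.78/61.979 = 0.35141 mol → 0.70282 mol Na, 0.35141 mol O.
Al2O3: 36.23/101.961 = 0.35533 mol → 0.71066 mol Al, 1.06599 mol O.
SiO2: 42.48/60.083 = 0.70702 mol → 0.70702 mol Si, 1.41404 mol O.
Total oxygen = 2.83144 mol. Normalization factor = 4/2.83144 = 1.41271.
Al per 4 O = 0.71066 × 1.41271 = 1.004.

1.004 Al apfu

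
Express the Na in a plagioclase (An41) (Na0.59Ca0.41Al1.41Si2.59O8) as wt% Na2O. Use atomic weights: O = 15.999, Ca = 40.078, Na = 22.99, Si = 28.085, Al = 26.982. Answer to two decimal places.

6.80 wt%

Molar mass of Na0.59Ca0.41Al1.41Si2.59O8 = 0.59*22.99 + 0.41*40.078 + 1.41*26.982 + 2.59*28.085 + 8*15.999 = 268.773 g/mol.
Each formula unit contains 0.59 Na, equivalent to 0.59/2 = 0.2950 mol Na2O.
M(Na2O) = 2×22.99 + 1×15.999 = 61.979 g/mol.
Mass of Na2O per formula unit = 0.2950 × 61.979 = 18.284 g.
Na2O wt% = 18.284 / 268.773 × 100 = 6.80%.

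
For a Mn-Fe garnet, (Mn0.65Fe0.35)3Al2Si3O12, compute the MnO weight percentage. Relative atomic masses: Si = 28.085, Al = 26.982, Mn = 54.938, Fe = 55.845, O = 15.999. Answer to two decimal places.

Molar mass of (Mn0.65Fe0.35)3Al2Si3O12 = 1.95·54.938 + 1.05·55.845 + 2·26.982 + 3·28.085 + 12·15.999 = 495.973 g/mol.
Each formula unit contains 1.95 Mn, equivalent to 1.95/1 = 1.9500 mol MnO.
M(MnO) = 1×54.938 + 1×15.999 = 70.937 g/mol.
Mass of MnO per formula unit = 1.9500 × 70.937 = 138.327 g.
MnO wt% = 138.327 / 495.973 × 100 = 27.89%.

27.89 wt%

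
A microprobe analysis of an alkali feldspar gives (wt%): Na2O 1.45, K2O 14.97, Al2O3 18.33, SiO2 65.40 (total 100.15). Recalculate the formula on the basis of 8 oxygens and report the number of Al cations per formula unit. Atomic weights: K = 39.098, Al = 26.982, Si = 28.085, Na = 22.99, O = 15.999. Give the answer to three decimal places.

0.992 Al apfu

1.45 wt% Na2O ÷ 61.979 g/mol = 0.02340 mol, giving 0.04680 Na and 0.02340 O.
14.97 wt% K2O ÷ 94.195 g/mol = 0.15893 mol, giving 0.31786 K and 0.15893 O.
18.33 wt% Al2O3 ÷ 101.961 g/mol = 0.17977 mol, giving 0.35954 Al and 0.53931 O.
65.40 wt% SiO2 ÷ 60.083 g/mol = 1.08849 mol, giving 1.08849 Si and 2.17698 O.
Oxygen sums to 2.89862; scaling by 8/2.89862 = 2.75993 puts the formula on 8 O.
Al: 0.35954 × 2.75993 = 0.992 atoms per formula unit.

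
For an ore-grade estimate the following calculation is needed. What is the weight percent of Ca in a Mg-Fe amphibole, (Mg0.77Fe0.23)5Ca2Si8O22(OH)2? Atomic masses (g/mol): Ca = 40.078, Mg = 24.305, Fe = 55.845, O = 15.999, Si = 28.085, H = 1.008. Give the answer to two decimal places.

Molar mass of (Mg0.77Fe0.23)5Ca2Si8O22(OH)2: 3.85×24.305 + 1.15×55.845 + 2×40.078 + 8×28.085 + 24×15.999 + 2×1.008 = 848.624 g/mol.
Mass of Ca per formula unit: 2 × 40.078 = 80.156 g.
Weight fraction Ca = 80.156 / 848.624 = 0.0945.

9.45 weight percent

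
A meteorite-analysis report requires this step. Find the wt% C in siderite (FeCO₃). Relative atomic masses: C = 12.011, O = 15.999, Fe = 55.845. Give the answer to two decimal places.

10.37 mass %

Formula mass = 1*55.845 + 1*12.011 + 3*15.999 = 115.853 g/mol, of which 12.011 g is C.
So C makes up 12.011/115.853 = 0.1037 of the mass, i.e. 10.37%.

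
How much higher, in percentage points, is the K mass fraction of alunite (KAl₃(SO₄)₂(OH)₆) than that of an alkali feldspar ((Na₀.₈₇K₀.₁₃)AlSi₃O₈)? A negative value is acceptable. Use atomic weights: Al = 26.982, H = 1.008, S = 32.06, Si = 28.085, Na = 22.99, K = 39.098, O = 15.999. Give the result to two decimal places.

7.52 percentage points

First mineral: 39.098 g K in 414.198 g formula = 9.44 wt% K.
Second mineral: 5.083 g K in 264.313 g formula = 1.92 wt% K.
9.44% − 1.92% gives a difference of 7.52 percentage points.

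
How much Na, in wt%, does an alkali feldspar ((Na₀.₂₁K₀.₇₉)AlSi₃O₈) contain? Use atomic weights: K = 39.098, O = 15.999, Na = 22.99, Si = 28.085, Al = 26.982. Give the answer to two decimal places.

1.76 wt%

M((Na₀.₂₁K₀.₇₉)AlSi₃O₈) = 274.944 g/mol.
Na contributes 0.21 × 22.99 = 4.828 g per mole.
4.828/274.944 = 0.0176 → 1.76%.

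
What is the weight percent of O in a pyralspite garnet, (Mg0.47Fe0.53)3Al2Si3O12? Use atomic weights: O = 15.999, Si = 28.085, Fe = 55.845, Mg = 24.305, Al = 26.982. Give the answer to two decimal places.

42.36 weight percent

Molar mass of (Mg0.47Fe0.53)3Al2Si3O12: 1.41·24.305 + 1.59·55.845 + 2·26.982 + 3·28.085 + 12·15.999 = 453.271 g/mol.
Mass of O per formula unit: 12 × 15.999 = 191.988 g.
Weight fraction O = 191.988 / 453.271 = 0.4236.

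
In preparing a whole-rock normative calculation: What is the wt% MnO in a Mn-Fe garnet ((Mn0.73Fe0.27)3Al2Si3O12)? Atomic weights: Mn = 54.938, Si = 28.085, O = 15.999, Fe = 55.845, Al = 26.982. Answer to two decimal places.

M((Mn0.73Fe0.27)3Al2Si3O12) = 495.756 g/mol; M(MnO) = 70.937 g/mol.
Moles MnO per formula unit = 2.19 Mn ÷ 1 = 2.1900.
MnO fraction = (2.1900 × 70.937) / 495.756 = 155.352/495.756 = 0.3134.

31.34 wt%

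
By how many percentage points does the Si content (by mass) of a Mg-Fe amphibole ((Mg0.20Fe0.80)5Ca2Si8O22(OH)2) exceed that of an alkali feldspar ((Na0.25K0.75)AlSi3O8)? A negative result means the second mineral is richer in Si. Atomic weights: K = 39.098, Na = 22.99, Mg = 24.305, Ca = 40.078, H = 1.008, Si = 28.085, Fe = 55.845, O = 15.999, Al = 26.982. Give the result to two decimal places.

First mineral: 224.680 g Si in 938.513 g formula = 23.94 wt% Si.
Second mineral: 84.255 g Si in 274.300 g formula = 30.72 wt% Si.
23.94% − 30.72% gives a difference of -6.78 percentage points.

-6.78 percentage points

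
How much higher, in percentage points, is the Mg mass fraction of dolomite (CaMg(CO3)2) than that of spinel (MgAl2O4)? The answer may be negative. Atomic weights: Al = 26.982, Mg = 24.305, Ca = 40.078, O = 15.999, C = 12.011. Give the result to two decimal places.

M(CaMg(CO3)2) = 184.399 g/mol, so wt% Mg = 24.305/184.399 × 100 = 13.18%.
M(MgAl2O4) = 142.265 g/mol, so wt% Mg = 24.305/142.265 × 100 = 17.08%.
13.18 − 17.08 = -3.90 pp.

-3.90 percentage points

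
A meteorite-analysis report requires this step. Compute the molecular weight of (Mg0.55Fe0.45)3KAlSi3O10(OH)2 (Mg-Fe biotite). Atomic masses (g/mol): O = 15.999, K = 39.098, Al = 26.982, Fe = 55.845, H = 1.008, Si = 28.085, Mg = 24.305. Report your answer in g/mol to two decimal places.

The formula mass is the sum 1.65*24.305 + 1.35*55.845 + 1*39.098 + 1*26.982 + 3*28.085 + 12*15.999 + 2*1.008.

459.83 g/mol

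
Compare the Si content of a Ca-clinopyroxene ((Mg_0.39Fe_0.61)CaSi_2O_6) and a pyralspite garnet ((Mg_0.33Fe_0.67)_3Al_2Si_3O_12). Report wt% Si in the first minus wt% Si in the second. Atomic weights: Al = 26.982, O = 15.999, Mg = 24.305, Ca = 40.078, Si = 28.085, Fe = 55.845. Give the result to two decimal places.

Si in (Mg_0.39Fe_0.61)CaSi_2O_6: molar mass 235.786 g/mol; 2×28.085 = 56.170 g → 23.82 wt%.
Si in (Mg_0.33Fe_0.67)_3Al_2Si_3O_12: molar mass 466.517 g/mol; 3×28.085 = 84.255 g → 18.06 wt%.
Difference = 23.82 − 18.06 = 5.76 percentage points.

5.76 percentage points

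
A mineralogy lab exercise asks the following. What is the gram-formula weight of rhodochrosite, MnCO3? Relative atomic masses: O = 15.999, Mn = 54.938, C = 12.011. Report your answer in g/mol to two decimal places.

The formula mass is the sum 1*54.938 + 1*12.011 + 3*15.999.

114.95 g/mol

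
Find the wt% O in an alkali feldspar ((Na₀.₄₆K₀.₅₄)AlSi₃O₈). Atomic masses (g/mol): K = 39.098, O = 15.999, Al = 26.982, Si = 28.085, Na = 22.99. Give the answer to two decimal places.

47.24 mass %

M((Na₀.₄₆K₀.₅₄)AlSi₃O₈) = 270.917 g/mol.
O contributes 8 × 15.999 = 127.992 g per mole.
127.992/270.917 = 0.4724 → 47.24%.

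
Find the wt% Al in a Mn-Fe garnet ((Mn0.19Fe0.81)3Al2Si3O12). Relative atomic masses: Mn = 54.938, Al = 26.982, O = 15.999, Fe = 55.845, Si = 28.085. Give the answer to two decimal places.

10.85 weight percent

Molar mass of (Mn0.19Fe0.81)3Al2Si3O12: 0.57×54.938 + 2.43×55.845 + 2×26.982 + 3×28.085 + 12×15.999 = 497.225 g/mol.
Mass of Al per formula unit: 2 × 26.982 = 53.964 g.
Weight fraction Al = 53.964 / 497.225 = 0.1085.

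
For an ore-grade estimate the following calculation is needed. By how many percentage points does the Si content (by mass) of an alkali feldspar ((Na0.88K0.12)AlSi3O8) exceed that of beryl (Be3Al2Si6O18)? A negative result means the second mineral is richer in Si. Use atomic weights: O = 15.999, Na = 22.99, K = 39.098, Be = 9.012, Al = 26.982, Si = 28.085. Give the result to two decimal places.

0.55 percentage points

Si in (Na0.88K0.12)AlSi3O8: molar mass 264.152 g/mol; 3×28.085 = 84.255 g → 31.90 wt%.
Si in Be3Al2Si6O18: molar mass 537.492 g/mol; 6×28.085 = 168.510 g → 31.35 wt%.
Difference = 31.90 − 31.35 = 0.55 percentage points.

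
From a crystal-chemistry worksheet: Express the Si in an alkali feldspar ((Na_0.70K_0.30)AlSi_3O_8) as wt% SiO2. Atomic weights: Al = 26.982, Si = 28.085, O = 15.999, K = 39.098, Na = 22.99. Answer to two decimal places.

67.50 wt%

Formula mass = 267.051 g/mol.
3 Si → 3.0000 mol SiO2 per formula unit; M(SiO2) = 60.083, so SiO2 mass = 180.249 g.
180.249/267.051 × 100 = 67.50 wt%.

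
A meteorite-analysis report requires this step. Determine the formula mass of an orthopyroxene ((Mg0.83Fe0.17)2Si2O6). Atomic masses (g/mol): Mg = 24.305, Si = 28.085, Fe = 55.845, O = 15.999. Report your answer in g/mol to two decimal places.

211.50 g/mol

The formula mass is the sum 1.66×24.305 + 0.34×55.845 + 2×28.085 + 6×15.999.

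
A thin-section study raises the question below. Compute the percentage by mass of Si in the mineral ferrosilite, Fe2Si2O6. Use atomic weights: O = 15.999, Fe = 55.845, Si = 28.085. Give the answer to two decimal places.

21.29 wt%

M(Fe2Si2O6) = 263.854 g/mol.
Si contributes 2 × 28.085 = 56.170 g per mole.
56.170/263.854 = 0.2129 → 21.29%.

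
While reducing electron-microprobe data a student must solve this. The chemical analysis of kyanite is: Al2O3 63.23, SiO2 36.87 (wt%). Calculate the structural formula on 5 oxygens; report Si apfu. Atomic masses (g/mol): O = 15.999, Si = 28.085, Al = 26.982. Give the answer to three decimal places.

0.994 Si apfu

Al2O3: 63.23/101.961 = 0.62014 mol → 1.24028 mol Al, 1.86042 mol O.
SiO2: 36.87/60.083 = 0.61365 mol → 0.61365 mol Si, 1.22730 mol O.
Total oxygen = 3.08772 mol. Normalization factor = 5/3.08772 = 1.61932.
Si per 5 O = 0.61365 × 1.61932 = 0.994.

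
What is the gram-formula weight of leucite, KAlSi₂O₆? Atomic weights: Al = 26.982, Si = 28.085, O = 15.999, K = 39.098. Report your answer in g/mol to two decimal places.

K: 1 × 39.098 = 39.0980
Al: 1 × 26.982 = 26.9820
Si: 2 × 28.085 = 56.1700
O: 6 × 15.999 = 95.9940
Summing the contributions gives the formula mass.

218.24 g/mol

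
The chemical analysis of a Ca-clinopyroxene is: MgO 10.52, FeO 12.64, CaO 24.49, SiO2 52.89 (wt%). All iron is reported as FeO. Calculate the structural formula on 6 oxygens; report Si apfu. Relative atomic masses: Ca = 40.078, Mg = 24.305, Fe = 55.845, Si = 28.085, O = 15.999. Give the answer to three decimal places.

MgO: 10.52/40.304 = 0.26102 mol → 0.26102 mol Mg, 0.26102 mol O.
FeO: 12.64/71.844 = 0.17594 mol → 0.17594 mol Fe, 0.17594 mol O.
CaO: 24.49/56.077 = 0.43672 mol → 0.43672 mol Ca, 0.43672 mol O.
SiO2: 52.89/60.083 = 0.88028 mol → 0.88028 mol Si, 1.76056 mol O.
Total oxygen = 2.63424 mol. Normalization factor = 6/2.63424 = 2.27770.
Si per 6 O = 0.88028 × 2.27770 = 2.005.

2.005 Si apfu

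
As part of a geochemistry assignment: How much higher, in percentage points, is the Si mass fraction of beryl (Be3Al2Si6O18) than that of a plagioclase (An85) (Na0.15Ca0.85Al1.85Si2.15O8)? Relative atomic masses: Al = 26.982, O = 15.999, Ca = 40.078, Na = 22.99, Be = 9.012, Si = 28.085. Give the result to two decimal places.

9.46 percentage points

M(Be3Al2Si6O18) = 537.492 g/mol, so wt% Si = 168.510/537.492 × 100 = 31.35%.
M(Na0.15Ca0.85Al1.85Si2.15O8) = 275.806 g/mol, so wt% Si = 60.383/275.806 × 100 = 21.89%.
31.35 − 21.89 = 9.46 pp.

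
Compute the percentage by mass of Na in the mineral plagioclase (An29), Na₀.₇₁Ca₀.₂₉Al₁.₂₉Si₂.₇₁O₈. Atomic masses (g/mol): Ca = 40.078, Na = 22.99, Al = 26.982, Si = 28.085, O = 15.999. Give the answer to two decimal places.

Molar mass of Na₀.₇₁Ca₀.₂₉Al₁.₂₉Si₂.₇₁O₈: 0.71·22.99 + 0.29·40.078 + 1.29·26.982 + 2.71·28.085 + 8·15.999 = 266.855 g/mol.
Mass of Na per formula unit: 0.71 × 22.99 = 16.323 g.
Weight fraction Na = 16.323 / 266.855 = 0.0612.

6.12 weight percent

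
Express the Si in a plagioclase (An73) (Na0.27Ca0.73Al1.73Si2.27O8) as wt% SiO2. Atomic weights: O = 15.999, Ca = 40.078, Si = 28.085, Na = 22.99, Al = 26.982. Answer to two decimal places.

Molar mass of Na0.27Ca0.73Al1.73Si2.27O8 = 0.27×22.99 + 0.73×40.078 + 1.73×26.982 + 2.27×28.085 + 8×15.999 = 273.888 g/mol.
Each formula unit contains 2.27 Si, equivalent to 2.27/1 = 2.2700 mol SiO2.
M(SiO2) = 1×28.085 + 2×15.999 = 60.083 g/mol.
Mass of SiO2 per formula unit = 2.2700 × 60.083 = 136.388 g.
SiO2 wt% = 136.388 / 273.888 × 100 = 49.80%.

49.80 wt%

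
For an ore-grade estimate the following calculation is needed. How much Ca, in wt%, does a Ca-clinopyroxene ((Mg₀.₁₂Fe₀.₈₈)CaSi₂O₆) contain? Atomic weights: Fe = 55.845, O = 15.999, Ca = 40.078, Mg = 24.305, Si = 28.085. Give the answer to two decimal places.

Formula mass = 0.12·24.305 + 0.88·55.845 + 1·40.078 + 2·28.085 + 6·15.999 = 244.302 g/mol, of which 40.078 g is Ca.
So Ca makes up 40.078/244.302 = 0.1641 of the mass, i.e. 16.41%.

16.41 wt%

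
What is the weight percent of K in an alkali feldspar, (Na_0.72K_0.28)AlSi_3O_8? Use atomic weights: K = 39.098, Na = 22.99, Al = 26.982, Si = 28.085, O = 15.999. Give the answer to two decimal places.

4.10 weight percent

Formula mass = 0.72*22.99 + 0.28*39.098 + 1*26.982 + 3*28.085 + 8*15.999 = 266.729 g/mol, of which 10.947 g is K.
So K makes up 10.947/266.729 = 0.0410 of the mass, i.e. 4.10%.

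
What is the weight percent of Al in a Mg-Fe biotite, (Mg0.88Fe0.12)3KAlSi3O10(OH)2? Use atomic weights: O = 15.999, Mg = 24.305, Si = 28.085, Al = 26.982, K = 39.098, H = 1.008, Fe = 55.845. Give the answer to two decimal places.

6.30 wt%

Molar mass of (Mg0.88Fe0.12)3KAlSi3O10(OH)2: 2.64*24.305 + 0.36*55.845 + 1*39.098 + 1*26.982 + 3*28.085 + 12*15.999 + 2*1.008 = 428.608 g/mol.
Mass of Al per formula unit: 1 × 26.982 = 26.982 g.
Weight fraction Al = 26.982 / 428.608 = 0.0630.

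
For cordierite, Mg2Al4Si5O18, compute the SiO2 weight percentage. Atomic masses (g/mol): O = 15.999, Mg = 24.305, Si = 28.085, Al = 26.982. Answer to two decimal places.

51.36 wt%

M(Mg2Al4Si5O18) = 584.945 g/mol; M(SiO2) = 60.083 g/mol.
Moles SiO2 per formula unit = 5 Si ÷ 1 = 5.0000.
SiO2 fraction = (5.0000 × 60.083) / 584.945 = 300.415/584.945 = 0.5136.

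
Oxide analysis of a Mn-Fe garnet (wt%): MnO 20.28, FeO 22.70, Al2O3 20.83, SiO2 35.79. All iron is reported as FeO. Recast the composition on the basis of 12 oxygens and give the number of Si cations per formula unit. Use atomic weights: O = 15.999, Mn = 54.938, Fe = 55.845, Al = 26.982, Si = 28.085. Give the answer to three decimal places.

MnO: 20.28/70.937 = 0.28589 mol → 0.28589 mol Mn, 0.28589 mol O.
FeO: 22.70/71.844 = 0.31596 mol → 0.31596 mol Fe, 0.31596 mol O.
Al2O3: 20.83/101.961 = 0.20429 mol → 0.40858 mol Al, 0.61287 mol O.
SiO2: 35.79/60.083 = 0.59568 mol → 0.59568 mol Si, 1.19136 mol O.
Total oxygen = 2.40608 mol. Normalization factor = 12/2.40608 = 4.98737.
Si per 12 O = 0.59568 × 4.98737 = 2.971.

2.971 Si apfu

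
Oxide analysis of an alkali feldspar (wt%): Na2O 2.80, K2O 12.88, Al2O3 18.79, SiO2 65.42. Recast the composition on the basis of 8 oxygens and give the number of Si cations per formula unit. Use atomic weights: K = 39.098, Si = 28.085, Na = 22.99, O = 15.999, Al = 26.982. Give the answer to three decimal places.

2.991 Si apfu

Na2O (M=61.979): mol = 0.04518; Na = 0.09036, O = 0.04518.
K2O (M=94.195): mol = 0.13674; K = 0.27348, O = 0.13674.
Al2O3 (M=101.961): mol = 0.18429; Al = 0.36858, O = 0.55287.
SiO2 (M=60.083): mol = 1.08883; Si = 1.08883, O = 2.17766.
ΣO = 2.91245; factor = 8/ΣO = 2.74683.
Si apfu = 1.08883 × 2.74683 = 2.991.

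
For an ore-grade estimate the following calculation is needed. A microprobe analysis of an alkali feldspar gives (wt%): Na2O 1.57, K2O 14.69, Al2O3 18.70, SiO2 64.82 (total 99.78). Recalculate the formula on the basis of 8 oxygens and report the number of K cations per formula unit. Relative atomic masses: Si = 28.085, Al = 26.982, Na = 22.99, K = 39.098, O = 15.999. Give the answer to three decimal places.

0.864 K apfu

Na2O (M=61.979): mol = 0.02533; Na = 0.05066, O = 0.02533.
K2O (M=94.195): mol = 0.15595; K = 0.31190, O = 0.15595.
Al2O3 (M=101.961): mol = 0.18340; Al = 0.36680, O = 0.55020.
SiO2 (M=60.083): mol = 1.07884; Si = 1.07884, O = 2.15768.
ΣO = 2.88916; factor = 8/ΣO = 2.76897.
K apfu = 0.31190 × 2.76897 = 0.864.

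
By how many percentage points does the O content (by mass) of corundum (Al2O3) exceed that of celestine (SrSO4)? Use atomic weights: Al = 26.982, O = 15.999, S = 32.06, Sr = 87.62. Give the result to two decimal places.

O in Al2O3: molar mass 101.961 g/mol; 3×15.999 = 47.997 g → 47.07 wt%.
O in SrSO4: molar mass 183.676 g/mol; 4×15.999 = 63.996 g → 34.84 wt%.
Difference = 47.07 − 34.84 = 12.23 percentage points.

12.23 percentage points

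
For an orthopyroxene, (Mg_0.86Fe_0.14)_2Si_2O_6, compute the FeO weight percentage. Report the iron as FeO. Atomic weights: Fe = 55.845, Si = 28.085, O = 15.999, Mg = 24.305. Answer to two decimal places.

Formula mass = 209.605 g/mol.
0.28 Fe → 0.2800 mol FeO per formula unit; M(FeO) = 71.844, so FeO mass = 20.116 g.
20.116/209.605 × 100 = 9.60 wt%.

9.60 wt%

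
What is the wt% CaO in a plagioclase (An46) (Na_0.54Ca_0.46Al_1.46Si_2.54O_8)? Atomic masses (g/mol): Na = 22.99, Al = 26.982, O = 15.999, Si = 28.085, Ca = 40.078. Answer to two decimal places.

Formula mass = 269.572 g/mol.
0.46 Ca → 0.4600 mol CaO per formula unit; M(CaO) = 56.077, so CaO mass = 25.795 g.
25.795/269.572 × 100 = 9.57 wt%.

9.57 wt%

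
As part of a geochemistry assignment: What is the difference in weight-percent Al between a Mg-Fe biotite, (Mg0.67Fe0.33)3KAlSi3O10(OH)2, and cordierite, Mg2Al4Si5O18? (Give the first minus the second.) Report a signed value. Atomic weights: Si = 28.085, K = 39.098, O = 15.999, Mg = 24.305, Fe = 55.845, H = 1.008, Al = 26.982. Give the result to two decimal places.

-12.43 percentage points

M((Mg0.67Fe0.33)3KAlSi3O10(OH)2) = 448.479 g/mol, so wt% Al = 26.982/448.479 × 100 = 6.02%.
M(Mg2Al4Si5O18) = 584.945 g/mol, so wt% Al = 107.928/584.945 × 100 = 18.45%.
6.02 − 18.45 = -12.43 pp.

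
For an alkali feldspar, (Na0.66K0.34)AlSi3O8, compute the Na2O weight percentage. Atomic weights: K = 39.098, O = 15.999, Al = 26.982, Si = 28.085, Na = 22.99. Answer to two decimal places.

M((Na0.66K0.34)AlSi3O8) = 267.696 g/mol; M(Na2O) = 61.979 g/mol.
Moles Na2O per formula unit = 0.66 Na ÷ 2 = 0.3300.
Na2O fraction = (0.3300 × 61.979) / 267.696 = 20.453/267.696 = 0.0764.

7.64 wt%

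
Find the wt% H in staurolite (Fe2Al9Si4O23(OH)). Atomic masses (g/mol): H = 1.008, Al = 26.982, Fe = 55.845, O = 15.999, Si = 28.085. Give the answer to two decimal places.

0.12 wt%

Formula mass = 2·55.845 + 9·26.982 + 4·28.085 + 24·15.999 + 1·1.008 = 851.852 g/mol, of which 1.008 g is H.
So H makes up 1.008/851.852 = 0.0012 of the mass, i.e. 0.12%.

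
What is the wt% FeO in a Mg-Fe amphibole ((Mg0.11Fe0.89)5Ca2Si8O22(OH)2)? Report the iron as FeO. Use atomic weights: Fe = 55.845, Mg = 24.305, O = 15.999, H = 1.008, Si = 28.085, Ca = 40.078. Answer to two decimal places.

Molar mass of (Mg0.11Fe0.89)5Ca2Si8O22(OH)2 = 0.55·24.305 + 4.45·55.845 + 2·40.078 + 8·28.085 + 24·15.999 + 2·1.008 = 952.706 g/mol.
Each formula unit contains 4.45 Fe, equivalent to 4.45/1 = 4.4500 mol FeO.
M(FeO) = 1×55.845 + 1×15.999 = 71.844 g/mol.
Mass of FeO per formula unit = 4.4500 × 71.844 = 319.706 g.
FeO wt% = 319.706 / 952.706 × 100 = 33.56%.

33.56 wt%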